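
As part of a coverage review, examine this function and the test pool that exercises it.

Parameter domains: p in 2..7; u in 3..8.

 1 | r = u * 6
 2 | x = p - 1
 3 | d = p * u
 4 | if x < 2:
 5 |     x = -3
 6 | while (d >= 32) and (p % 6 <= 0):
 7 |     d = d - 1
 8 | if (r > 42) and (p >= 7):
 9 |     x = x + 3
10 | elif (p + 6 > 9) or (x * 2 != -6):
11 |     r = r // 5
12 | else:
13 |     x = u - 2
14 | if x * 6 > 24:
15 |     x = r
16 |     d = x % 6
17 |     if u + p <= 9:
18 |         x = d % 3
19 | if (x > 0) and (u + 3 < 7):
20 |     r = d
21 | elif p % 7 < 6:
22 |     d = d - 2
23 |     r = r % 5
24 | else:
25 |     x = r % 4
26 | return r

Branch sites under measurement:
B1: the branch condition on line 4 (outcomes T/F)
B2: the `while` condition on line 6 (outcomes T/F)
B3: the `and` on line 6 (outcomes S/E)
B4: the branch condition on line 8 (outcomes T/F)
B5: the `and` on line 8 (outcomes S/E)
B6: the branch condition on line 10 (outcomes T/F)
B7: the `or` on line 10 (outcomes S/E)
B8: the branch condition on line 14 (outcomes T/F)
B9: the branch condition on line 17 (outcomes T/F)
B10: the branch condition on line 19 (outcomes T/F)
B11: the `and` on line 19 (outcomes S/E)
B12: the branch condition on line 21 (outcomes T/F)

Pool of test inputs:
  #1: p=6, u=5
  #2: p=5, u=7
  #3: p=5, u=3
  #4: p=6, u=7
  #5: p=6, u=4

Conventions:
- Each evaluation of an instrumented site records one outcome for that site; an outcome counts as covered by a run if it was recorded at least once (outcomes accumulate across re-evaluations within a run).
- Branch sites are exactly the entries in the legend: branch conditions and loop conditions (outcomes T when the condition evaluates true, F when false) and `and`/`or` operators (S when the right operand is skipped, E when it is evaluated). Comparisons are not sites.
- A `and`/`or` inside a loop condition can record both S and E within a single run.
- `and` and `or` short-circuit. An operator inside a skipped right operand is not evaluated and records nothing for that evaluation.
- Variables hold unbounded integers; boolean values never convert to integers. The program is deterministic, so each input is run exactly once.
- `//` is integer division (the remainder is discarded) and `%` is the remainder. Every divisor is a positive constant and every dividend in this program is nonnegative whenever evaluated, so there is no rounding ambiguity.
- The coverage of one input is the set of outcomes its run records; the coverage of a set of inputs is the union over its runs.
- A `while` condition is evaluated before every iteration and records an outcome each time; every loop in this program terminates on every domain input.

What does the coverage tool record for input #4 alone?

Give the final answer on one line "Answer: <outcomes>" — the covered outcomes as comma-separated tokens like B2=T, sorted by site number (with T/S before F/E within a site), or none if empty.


Event log for input #4 (p=6, u=7):
  B1->F, B3->E, B2->T, B3->E, B2->T, B3->E, B2->T, B3->E, B2->T, B3->E
  B2->T, B3->E, B2->T, B3->E, B2->T, B3->E, B2->T, B3->E, B2->T, B3->E
  B2->T, B3->E, B2->T, B3->S, B2->F, B5->S, B4->F, B7->S, B6->T, B8->T
  B9->F, B11->E, B10->F, B12->F
collecting distinct outcomes: B1=F, B2=T, B2=F, B3=S, B3=E, B4=F, B5=S, B6=T, B7=S, B8=T, B9=F, B10=F, B11=E, B12=F
Answer: B1=F, B2=T, B2=F, B3=S, B3=E, B4=F, B5=S, B6=T, B7=S, B8=T, B9=F, B10=F, B11=E, B12=F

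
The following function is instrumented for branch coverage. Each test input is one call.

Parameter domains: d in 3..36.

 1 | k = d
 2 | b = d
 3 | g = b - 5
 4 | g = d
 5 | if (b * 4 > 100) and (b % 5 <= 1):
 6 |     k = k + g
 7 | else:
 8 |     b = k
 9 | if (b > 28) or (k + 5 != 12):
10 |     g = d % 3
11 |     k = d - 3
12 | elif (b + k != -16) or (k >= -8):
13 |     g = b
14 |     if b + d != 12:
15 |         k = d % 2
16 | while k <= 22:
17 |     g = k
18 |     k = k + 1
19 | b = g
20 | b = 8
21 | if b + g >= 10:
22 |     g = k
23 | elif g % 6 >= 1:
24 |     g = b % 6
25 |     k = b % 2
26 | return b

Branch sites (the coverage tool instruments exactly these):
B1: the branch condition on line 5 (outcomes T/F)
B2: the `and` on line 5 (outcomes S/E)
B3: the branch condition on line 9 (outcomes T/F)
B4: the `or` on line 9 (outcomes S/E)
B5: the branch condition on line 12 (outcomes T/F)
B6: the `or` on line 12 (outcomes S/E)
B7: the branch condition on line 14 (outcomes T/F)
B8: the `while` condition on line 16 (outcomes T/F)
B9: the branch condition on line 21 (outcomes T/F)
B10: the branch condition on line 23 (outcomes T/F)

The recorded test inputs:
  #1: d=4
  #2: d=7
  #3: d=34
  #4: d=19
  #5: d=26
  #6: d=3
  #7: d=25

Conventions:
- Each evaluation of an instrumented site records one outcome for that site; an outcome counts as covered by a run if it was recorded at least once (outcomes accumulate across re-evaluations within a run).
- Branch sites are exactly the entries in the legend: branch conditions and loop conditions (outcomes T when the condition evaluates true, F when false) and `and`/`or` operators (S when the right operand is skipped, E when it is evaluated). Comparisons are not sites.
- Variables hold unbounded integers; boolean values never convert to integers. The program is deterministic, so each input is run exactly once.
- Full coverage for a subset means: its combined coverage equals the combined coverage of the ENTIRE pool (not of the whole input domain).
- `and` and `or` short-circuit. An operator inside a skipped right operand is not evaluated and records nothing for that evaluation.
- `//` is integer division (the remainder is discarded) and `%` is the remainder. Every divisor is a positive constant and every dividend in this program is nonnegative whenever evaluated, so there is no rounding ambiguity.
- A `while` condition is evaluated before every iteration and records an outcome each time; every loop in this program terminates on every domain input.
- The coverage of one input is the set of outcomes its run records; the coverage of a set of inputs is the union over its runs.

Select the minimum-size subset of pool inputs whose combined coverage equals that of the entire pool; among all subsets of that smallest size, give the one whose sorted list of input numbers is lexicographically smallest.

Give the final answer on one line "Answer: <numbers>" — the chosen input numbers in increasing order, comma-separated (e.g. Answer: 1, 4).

run #1 (d=4) records B1=F, B2=S, B3=T, B4=E, B8=T, B8=F, B9=T
run #2 (d=7) records B1=F, B2=S, B3=F, B4=E, B5=T, B6=S, B7=T, B8=T, B8=F, B9=T
run #3 (d=34) records B1=F, B2=E, B3=T, B4=S, B8=F, B9=F, B10=T
run #4 (d=19) records B1=F, B2=S, B3=T, B4=E, B8=T, B8=F, B9=T
run #5 (d=26) records B1=T, B2=E, B3=T, B4=E, B8=F, B9=T
run #6 (d=3) records B1=F, B2=S, B3=T, B4=E, B8=T, B8=F, B9=T
run #7 (d=25) records B1=F, B2=S, B3=T, B4=E, B8=T, B8=F, B9=T
union over all inputs: B1=T, B1=F, B2=S, B2=E, B3=T, B3=F, B4=S, B4=E, B5=T, B6=S, B7=T, B8=T, B8=F, B9=T, B9=F, B10=T (16 outcomes)
every size-1 subset falls short of the 16 outcomes (best: 10/16)
every size-2 subset falls short of the 16 outcomes (best: 15/16)
the canonical winner is {2, 3, 5}: size 3, full 16-outcome coverage, earliest index list among size-3 covers

Answer: 2, 3, 5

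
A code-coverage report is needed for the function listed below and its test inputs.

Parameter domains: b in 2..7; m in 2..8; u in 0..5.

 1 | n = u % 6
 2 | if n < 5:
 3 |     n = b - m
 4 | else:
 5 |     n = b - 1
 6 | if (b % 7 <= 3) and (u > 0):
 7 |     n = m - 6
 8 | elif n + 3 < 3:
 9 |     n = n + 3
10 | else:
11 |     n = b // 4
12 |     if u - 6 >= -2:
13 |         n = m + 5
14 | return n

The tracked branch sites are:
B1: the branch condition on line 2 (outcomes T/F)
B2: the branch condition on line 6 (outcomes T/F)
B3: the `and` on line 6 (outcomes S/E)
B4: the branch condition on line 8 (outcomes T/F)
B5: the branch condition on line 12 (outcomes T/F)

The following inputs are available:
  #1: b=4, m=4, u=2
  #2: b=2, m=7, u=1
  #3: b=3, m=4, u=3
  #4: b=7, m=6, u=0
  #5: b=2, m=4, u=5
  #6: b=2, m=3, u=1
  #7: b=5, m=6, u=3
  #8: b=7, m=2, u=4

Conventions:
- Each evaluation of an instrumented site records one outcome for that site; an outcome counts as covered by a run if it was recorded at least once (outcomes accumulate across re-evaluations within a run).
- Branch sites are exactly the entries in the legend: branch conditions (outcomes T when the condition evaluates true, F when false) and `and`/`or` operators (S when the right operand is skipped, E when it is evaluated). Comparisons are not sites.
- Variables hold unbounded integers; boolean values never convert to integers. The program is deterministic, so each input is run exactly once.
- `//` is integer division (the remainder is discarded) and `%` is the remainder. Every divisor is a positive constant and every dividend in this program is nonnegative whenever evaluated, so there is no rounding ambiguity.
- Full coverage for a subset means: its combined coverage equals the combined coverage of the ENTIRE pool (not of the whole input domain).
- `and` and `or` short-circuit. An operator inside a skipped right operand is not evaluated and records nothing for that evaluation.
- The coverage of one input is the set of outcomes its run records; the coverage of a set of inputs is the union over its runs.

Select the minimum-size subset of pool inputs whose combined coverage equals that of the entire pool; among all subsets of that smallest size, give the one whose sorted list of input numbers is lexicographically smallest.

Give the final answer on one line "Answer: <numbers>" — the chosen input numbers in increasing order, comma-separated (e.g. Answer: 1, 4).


#1 (b=4, m=4, u=2) -> B1->T, B3->S, B2->F, B4->F, B5->F; covered: B1=T, B2=F, B3=S, B4=F, B5=F
#2 (b=2, m=7, u=1) -> B1->T, B3->E, B2->T; covered: B1=T, B2=T, B3=E
#3 (b=3, m=4, u=3) -> B1->T, B3->E, B2->T; covered: B1=T, B2=T, B3=E
#4 (b=7, m=6, u=0) -> B1->T, B3->E, B2->F, B4->F, B5->F; covered: B1=T, B2=F, B3=E, B4=F, B5=F
#5 (b=2, m=4, u=5) -> B1->F, B3->E, B2->T; covered: B1=F, B2=T, B3=E
#6 (b=2, m=3, u=1) -> B1->T, B3->E, B2->T; covered: B1=T, B2=T, B3=E
#7 (b=5, m=6, u=3) -> B1->T, B3->S, B2->F, B4->T; covered: B1=T, B2=F, B3=S, B4=T
#8 (b=7, m=2, u=4) -> B1->T, B3->E, B2->T; covered: B1=T, B2=T, B3=E
union over all inputs: B1=T, B1=F, B2=T, B2=F, B3=S, B3=E, B4=T, B4=F, B5=F (9 outcomes)
no size-1 subset reaches all 9 outcomes (best union: 5/9)
no size-2 subset reaches all 9 outcomes (best union: 8/9)
at size 3, {1, 5, 7} reaches all 9 outcomes; every lexicographically earlier size-3 subset fails
Answer: 1, 5, 7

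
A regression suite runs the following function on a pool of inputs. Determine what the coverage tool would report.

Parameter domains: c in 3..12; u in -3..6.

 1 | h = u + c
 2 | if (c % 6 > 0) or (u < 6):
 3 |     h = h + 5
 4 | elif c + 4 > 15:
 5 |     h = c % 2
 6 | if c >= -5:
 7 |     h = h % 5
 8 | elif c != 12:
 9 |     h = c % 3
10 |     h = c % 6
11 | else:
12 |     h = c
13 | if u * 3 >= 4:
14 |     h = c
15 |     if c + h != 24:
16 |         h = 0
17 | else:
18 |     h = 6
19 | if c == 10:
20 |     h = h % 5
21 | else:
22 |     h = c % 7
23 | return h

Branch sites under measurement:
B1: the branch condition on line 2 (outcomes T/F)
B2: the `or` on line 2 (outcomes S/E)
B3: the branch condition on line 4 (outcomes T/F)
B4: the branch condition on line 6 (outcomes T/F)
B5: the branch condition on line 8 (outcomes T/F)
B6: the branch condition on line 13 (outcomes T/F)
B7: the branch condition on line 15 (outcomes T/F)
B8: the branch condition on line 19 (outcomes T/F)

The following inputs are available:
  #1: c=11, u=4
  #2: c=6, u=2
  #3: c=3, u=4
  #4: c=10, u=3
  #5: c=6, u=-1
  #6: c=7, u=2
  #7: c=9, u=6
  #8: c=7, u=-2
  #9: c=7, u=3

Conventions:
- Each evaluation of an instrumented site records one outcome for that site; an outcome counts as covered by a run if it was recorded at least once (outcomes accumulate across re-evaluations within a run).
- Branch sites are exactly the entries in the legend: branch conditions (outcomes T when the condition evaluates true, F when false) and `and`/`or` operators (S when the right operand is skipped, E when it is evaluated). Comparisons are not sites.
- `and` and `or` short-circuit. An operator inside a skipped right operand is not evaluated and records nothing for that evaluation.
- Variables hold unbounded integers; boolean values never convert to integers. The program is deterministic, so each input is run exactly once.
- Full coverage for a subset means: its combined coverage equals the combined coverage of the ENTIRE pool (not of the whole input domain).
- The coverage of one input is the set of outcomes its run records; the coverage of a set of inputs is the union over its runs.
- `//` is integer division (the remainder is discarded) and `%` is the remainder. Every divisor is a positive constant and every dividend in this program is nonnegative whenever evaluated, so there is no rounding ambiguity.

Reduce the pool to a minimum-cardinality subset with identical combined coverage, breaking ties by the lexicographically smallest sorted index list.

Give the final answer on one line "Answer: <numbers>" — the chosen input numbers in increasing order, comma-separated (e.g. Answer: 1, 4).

run #1 (c=11, u=4) records B1=T, B2=S, B4=T, B6=T, B7=T, B8=F
run #2 (c=6, u=2) records B1=T, B2=E, B4=T, B6=T, B7=T, B8=F
run #3 (c=3, u=4) records B1=T, B2=S, B4=T, B6=T, B7=T, B8=F
run #4 (c=10, u=3) records B1=T, B2=S, B4=T, B6=T, B7=T, B8=T
run #5 (c=6, u=-1) records B1=T, B2=E, B4=T, B6=F, B8=F
run #6 (c=7, u=2) records B1=T, B2=S, B4=T, B6=T, B7=T, B8=F
run #7 (c=9, u=6) records B1=T, B2=S, B4=T, B6=T, B7=T, B8=F
run #8 (c=7, u=-2) records B1=T, B2=S, B4=T, B6=F, B8=F
run #9 (c=7, u=3) records B1=T, B2=S, B4=T, B6=T, B7=T, B8=F
together the pool reaches 9 outcomes: B1=T, B2=S, B2=E, B4=T, B6=T, B6=F, B7=T, B8=T, B8=F
checked all size-1 subsets: none covers 9 outcomes (max 6/9)
size 2: inputs {4, 5} cover all 9 outcomes, and no lexicographically smaller subset of this size does

Answer: 4, 5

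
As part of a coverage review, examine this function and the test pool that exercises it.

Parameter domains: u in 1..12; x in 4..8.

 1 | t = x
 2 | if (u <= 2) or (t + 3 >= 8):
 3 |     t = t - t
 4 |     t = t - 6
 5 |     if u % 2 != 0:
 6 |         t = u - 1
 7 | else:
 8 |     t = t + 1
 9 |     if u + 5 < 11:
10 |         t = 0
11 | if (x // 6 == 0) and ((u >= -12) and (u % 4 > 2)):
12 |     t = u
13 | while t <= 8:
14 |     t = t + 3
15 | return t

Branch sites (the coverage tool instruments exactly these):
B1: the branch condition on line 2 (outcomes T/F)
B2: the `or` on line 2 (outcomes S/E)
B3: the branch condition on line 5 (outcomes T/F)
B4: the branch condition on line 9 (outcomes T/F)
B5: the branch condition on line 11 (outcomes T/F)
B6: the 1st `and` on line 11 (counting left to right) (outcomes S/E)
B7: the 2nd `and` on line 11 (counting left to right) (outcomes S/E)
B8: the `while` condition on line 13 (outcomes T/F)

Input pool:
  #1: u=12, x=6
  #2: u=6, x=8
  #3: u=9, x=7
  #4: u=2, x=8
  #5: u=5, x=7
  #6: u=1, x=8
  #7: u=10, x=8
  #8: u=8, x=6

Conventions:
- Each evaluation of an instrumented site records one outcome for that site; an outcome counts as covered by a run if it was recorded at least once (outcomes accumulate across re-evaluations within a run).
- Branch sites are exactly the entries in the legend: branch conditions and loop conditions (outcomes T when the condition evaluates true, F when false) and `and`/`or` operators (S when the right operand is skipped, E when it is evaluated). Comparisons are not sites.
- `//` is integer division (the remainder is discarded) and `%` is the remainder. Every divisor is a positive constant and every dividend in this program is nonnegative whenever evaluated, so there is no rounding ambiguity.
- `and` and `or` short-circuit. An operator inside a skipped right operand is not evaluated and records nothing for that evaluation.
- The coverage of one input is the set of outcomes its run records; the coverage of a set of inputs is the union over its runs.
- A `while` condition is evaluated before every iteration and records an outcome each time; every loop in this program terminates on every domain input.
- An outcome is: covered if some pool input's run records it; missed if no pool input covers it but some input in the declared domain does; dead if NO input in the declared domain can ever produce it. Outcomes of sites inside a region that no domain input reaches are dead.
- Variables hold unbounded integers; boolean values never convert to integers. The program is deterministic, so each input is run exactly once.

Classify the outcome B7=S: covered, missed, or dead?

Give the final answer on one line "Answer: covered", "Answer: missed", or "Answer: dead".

no pool input records B7=S
checking all 60 inputs in the declared domain: B7=S is never recorded -> dead

Answer: dead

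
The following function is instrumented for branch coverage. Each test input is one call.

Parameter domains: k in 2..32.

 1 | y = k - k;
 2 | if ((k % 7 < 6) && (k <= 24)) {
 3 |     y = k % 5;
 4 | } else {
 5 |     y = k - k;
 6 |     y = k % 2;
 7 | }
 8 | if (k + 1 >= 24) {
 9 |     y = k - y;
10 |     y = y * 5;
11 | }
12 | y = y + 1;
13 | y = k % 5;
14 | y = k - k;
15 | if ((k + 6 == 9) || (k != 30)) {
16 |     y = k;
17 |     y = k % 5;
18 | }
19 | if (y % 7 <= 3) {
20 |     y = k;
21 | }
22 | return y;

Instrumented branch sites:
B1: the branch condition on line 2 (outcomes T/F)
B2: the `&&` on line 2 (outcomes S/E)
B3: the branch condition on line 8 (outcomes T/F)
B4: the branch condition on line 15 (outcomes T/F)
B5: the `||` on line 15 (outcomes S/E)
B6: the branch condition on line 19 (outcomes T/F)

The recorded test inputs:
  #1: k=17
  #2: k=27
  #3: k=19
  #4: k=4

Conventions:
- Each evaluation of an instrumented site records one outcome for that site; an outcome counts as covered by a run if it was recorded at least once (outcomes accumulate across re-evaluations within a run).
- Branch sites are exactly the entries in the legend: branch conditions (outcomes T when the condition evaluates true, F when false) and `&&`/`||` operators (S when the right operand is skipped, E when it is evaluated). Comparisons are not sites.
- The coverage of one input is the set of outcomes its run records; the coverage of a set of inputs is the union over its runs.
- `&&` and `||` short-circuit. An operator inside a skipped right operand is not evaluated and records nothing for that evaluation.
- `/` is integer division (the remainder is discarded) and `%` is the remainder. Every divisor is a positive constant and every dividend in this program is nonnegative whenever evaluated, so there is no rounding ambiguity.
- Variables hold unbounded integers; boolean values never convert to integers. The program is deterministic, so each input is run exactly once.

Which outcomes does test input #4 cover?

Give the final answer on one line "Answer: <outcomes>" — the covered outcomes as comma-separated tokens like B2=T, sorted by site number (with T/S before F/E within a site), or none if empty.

Running input #4 (k=4), event by event:
  B2->E, B1->T, B3->F, B5->E, B4->T, B6->F
deduplicating events, the covered set is: B1=T, B2=E, B3=F, B4=T, B5=E, B6=F

Answer: B1=T, B2=E, B3=F, B4=T, B5=E, B6=F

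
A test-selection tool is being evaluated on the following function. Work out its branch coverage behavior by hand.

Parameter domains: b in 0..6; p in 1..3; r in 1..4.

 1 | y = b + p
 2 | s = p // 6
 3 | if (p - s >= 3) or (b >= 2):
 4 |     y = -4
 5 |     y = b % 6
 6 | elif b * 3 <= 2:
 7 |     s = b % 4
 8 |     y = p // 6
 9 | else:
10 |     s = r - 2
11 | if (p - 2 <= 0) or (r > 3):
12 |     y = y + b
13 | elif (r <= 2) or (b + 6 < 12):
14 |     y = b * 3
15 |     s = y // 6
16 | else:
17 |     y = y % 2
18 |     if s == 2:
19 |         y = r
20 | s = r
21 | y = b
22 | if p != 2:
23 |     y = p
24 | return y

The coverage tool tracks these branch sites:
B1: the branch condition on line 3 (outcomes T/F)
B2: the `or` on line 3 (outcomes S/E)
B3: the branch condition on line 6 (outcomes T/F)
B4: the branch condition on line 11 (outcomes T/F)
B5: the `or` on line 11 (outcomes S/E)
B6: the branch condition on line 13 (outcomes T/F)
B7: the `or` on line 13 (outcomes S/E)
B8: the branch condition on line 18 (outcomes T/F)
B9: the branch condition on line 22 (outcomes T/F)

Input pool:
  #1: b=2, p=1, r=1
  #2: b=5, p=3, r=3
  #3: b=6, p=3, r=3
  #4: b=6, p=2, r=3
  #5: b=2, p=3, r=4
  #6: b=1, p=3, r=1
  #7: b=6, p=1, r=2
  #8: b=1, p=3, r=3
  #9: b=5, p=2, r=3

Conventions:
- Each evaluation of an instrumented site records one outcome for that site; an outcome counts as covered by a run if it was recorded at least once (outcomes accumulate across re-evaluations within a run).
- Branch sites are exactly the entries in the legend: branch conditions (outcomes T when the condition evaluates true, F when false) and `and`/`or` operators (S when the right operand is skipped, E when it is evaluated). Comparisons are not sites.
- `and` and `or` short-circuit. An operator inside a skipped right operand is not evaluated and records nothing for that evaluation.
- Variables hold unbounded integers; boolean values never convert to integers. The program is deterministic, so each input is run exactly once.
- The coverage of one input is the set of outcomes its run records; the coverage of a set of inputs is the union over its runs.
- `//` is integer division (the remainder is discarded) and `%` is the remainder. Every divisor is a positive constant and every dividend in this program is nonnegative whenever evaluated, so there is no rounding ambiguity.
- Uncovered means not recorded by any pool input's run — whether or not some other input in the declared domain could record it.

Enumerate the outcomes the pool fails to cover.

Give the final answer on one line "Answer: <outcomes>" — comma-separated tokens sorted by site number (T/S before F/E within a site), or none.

input #1, b=2, p=1, r=1: outcomes B1=T, B2=E, B4=T, B5=S, B9=T
input #2, b=5, p=3, r=3: outcomes B1=T, B2=S, B4=F, B5=E, B6=T, B7=E, B9=T
input #3, b=6, p=3, r=3: outcomes B1=T, B2=S, B4=F, B5=E, B6=F, B7=E, B8=F, B9=T
input #4, b=6, p=2, r=3: outcomes B1=T, B2=E, B4=T, B5=S, B9=F
input #5, b=2, p=3, r=4: outcomes B1=T, B2=S, B4=T, B5=E, B9=T
input #6, b=1, p=3, r=1: outcomes B1=T, B2=S, B4=F, B5=E, B6=T, B7=S, B9=T
input #7, b=6, p=1, r=2: outcomes B1=T, B2=E, B4=T, B5=S, B9=T
input #8, b=1, p=3, r=3: outcomes B1=T, B2=S, B4=F, B5=E, B6=T, B7=E, B9=T
input #9, b=5, p=2, r=3: outcomes B1=T, B2=E, B4=T, B5=S, B9=F
union over the pool: B1=T, B2=S, B2=E, B4=T, B4=F, B5=S, B5=E, B6=T, B6=F, B7=S, B7=E, B8=F, B9=T, B9=F
uncovered (4 of 18): B1=F, B3=T, B3=F, B8=T

Answer: B1=F, B3=T, B3=F, B8=T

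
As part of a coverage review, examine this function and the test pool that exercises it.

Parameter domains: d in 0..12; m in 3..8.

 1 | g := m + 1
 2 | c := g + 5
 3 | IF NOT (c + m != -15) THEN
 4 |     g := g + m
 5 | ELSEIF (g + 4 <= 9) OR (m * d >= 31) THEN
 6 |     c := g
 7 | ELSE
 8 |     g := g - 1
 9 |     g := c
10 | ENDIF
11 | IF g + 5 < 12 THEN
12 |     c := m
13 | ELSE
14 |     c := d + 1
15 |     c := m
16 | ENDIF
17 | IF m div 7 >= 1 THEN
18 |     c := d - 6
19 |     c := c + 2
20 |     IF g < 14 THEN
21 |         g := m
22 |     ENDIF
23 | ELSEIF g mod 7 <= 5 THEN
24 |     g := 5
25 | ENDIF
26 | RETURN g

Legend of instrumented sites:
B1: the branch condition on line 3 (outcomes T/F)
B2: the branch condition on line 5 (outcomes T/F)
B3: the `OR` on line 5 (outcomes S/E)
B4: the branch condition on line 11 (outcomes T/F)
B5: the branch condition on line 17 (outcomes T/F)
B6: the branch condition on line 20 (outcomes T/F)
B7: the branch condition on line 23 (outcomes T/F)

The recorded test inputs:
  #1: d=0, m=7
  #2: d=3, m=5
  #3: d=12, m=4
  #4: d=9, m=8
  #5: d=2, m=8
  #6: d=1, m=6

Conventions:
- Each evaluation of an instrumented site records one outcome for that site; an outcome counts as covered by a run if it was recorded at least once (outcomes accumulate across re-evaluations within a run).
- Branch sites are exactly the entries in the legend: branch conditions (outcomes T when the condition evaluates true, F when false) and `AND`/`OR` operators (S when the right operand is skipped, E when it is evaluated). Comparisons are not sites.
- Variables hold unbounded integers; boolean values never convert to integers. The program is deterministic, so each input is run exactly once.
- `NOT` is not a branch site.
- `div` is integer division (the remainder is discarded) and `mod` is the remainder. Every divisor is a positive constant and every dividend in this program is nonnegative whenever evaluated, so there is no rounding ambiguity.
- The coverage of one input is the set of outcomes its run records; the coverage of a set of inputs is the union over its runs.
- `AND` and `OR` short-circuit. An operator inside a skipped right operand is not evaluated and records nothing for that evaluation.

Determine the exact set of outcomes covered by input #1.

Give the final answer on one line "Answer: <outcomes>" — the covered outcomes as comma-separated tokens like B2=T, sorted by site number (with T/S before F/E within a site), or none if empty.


Tracing the run of input #1 (d=0, m=7):
  B1->F, B3->E, B2->F, B4->F, B5->T, B6->T
as a set, this run covers: B1=F, B2=F, B3=E, B4=F, B5=T, B6=T
Answer: B1=F, B2=F, B3=E, B4=F, B5=T, B6=T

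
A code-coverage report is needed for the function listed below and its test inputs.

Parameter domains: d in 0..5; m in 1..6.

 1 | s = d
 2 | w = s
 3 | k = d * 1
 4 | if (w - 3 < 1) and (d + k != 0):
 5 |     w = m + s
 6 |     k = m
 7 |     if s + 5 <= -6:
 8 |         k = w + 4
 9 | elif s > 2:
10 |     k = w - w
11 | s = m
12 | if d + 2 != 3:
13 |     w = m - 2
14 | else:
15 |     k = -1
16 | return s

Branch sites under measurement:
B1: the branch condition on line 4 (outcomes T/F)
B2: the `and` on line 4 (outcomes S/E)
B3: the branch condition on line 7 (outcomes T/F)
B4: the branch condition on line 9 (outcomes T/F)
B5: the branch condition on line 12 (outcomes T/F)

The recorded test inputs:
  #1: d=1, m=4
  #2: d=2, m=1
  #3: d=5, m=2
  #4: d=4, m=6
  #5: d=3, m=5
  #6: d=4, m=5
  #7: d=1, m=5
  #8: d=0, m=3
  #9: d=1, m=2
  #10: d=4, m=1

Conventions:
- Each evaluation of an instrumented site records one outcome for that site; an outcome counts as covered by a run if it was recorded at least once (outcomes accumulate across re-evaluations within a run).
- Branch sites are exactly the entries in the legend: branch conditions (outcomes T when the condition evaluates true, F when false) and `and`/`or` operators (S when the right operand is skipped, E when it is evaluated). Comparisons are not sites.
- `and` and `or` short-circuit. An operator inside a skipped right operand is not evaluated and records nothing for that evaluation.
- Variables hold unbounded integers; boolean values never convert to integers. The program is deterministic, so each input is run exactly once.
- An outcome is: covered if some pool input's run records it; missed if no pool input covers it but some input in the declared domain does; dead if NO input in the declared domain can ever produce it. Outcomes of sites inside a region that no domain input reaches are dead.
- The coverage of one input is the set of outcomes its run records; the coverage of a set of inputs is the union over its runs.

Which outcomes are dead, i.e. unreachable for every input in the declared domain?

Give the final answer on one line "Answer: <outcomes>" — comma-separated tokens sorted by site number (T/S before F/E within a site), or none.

exhaustive pass over the 36-input domain:
  B3=T: zero occurrences over every domain input -> dead
  reachable outcomes have witnesses, e.g. B1=T (e.g. d=1, m=1), B1=F (e.g. d=0, m=1), B2=S (e.g. d=4, m=1), B2=E (e.g. d=0, m=1)

Answer: B3=T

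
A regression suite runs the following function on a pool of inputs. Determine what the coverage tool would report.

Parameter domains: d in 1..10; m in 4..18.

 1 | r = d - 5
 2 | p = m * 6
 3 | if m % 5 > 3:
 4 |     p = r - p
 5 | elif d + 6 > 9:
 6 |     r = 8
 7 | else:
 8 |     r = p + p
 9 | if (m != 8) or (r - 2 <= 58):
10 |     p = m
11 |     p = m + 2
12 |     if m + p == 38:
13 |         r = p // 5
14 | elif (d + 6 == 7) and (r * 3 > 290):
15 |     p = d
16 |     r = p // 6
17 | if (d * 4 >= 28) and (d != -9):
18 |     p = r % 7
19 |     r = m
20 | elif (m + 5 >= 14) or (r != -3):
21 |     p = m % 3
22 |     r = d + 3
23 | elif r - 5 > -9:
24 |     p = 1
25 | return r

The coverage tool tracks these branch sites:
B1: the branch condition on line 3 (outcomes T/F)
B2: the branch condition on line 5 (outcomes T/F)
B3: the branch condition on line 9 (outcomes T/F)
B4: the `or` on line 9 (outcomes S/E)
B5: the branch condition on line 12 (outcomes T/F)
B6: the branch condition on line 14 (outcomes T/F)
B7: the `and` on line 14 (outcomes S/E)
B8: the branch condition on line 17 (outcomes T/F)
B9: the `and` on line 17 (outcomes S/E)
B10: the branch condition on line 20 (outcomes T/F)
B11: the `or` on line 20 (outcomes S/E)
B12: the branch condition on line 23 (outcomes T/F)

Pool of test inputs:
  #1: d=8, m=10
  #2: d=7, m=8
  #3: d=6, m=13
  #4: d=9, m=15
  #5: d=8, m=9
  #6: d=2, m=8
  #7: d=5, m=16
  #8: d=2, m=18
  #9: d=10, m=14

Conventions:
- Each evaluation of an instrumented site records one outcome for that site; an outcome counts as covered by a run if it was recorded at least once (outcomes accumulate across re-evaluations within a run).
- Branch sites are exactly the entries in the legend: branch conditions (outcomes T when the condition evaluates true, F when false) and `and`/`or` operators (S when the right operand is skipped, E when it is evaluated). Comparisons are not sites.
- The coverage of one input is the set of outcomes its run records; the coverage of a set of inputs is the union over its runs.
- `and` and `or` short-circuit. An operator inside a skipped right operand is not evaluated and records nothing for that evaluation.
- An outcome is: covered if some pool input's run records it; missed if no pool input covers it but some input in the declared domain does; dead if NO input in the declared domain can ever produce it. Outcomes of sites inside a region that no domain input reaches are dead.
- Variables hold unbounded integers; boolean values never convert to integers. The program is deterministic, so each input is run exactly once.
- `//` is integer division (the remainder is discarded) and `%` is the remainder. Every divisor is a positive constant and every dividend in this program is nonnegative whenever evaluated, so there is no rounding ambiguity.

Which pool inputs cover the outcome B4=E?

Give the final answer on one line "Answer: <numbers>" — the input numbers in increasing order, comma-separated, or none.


input #1 (d=8, m=10): never hits B4=E
input #2 (d=7, m=8): hits B4=E
input #3 (d=6, m=13): never hits B4=E
input #4 (d=9, m=15): never hits B4=E
input #5 (d=8, m=9): never hits B4=E
input #6 (d=2, m=8): hits B4=E
input #7 (d=5, m=16): never hits B4=E
input #8 (d=2, m=18): never hits B4=E
input #9 (d=10, m=14): never hits B4=E
Answer: 2, 6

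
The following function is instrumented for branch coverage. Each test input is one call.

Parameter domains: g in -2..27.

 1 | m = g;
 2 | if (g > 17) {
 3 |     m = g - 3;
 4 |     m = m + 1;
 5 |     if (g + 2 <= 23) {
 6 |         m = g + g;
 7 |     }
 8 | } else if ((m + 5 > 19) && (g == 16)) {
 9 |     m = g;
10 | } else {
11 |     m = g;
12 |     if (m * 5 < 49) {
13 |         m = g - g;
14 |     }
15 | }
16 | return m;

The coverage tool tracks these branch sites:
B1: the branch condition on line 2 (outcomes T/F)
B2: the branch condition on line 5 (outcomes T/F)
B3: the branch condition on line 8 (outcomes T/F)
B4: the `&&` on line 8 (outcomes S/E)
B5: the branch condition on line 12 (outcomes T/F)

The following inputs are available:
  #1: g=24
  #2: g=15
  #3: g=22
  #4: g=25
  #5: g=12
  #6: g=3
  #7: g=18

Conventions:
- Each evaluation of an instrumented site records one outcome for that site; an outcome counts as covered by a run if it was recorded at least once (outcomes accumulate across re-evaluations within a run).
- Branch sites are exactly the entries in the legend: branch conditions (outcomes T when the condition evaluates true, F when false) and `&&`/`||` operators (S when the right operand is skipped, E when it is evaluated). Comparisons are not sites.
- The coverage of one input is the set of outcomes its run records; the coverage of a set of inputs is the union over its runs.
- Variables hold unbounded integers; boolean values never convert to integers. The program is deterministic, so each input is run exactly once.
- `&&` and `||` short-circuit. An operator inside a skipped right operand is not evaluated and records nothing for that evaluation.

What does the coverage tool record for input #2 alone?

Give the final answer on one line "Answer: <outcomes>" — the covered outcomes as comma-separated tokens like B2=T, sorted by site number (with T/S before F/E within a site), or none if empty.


Running input #2 (g=15), event by event:
  B1->F, B4->E, B3->F, B5->F
distinct outcomes covered: B1=F, B3=F, B4=E, B5=F
Answer: B1=F, B3=F, B4=E, B5=F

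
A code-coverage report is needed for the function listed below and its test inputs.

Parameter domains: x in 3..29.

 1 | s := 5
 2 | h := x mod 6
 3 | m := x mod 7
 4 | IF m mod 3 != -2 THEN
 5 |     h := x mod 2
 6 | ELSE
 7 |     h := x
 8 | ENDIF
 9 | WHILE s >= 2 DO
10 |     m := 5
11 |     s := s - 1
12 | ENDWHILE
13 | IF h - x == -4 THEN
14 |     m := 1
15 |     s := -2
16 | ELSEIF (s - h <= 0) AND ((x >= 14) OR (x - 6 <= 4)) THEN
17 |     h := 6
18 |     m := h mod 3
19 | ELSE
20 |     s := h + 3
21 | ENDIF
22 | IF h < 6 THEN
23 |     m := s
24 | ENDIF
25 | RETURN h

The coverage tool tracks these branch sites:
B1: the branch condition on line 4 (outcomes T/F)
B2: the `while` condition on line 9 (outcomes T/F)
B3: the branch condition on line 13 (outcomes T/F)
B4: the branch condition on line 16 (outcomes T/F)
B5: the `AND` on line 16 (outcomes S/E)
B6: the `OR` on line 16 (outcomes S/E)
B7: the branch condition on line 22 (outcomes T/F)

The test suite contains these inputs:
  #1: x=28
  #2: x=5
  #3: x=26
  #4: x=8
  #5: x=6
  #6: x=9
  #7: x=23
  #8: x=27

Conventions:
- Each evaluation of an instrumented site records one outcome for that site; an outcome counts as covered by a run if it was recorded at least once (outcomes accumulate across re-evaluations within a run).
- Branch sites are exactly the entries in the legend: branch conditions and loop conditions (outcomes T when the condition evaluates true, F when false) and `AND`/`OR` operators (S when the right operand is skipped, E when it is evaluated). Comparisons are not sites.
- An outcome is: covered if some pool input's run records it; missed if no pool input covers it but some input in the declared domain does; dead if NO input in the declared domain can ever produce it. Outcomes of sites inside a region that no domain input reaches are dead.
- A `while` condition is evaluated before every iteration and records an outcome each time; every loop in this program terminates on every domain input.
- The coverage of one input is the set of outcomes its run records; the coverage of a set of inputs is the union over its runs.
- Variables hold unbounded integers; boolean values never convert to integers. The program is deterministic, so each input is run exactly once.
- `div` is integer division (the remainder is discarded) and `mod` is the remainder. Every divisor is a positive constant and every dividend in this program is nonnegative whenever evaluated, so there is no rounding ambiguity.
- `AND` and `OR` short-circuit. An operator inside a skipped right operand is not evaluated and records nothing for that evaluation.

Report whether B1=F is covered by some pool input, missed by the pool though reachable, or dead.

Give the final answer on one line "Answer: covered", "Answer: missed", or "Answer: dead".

no pool input records B1=F
checking all 27 inputs in the declared domain: B1=F is never recorded -> dead

Answer: dead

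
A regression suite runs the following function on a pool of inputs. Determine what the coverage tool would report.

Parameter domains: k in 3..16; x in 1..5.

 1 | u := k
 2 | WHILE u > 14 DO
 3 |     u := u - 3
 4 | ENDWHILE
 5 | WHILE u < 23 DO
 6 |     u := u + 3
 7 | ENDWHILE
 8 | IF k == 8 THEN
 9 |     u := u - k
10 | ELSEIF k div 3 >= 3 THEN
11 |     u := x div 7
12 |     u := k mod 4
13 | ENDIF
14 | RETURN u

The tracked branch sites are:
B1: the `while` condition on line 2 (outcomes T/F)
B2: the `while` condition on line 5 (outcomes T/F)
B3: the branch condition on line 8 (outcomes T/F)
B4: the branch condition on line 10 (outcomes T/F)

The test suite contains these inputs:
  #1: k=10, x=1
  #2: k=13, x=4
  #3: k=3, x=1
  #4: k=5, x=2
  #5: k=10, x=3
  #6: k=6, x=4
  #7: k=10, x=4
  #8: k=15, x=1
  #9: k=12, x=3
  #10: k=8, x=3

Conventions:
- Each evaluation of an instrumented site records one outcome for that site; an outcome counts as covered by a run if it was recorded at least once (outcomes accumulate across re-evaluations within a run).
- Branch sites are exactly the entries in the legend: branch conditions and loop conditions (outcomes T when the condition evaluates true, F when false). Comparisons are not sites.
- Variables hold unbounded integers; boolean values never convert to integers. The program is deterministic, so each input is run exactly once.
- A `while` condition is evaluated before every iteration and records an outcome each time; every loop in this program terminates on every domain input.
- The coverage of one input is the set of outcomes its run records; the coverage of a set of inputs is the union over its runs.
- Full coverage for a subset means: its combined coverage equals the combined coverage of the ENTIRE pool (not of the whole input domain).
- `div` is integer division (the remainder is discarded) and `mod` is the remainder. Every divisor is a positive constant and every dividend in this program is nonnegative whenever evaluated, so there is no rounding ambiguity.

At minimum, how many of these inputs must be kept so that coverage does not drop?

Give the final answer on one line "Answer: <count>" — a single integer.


test 1 (k=10, x=1) fires B1->F, B2->T, B2->T, B2->T, B2->T, B2->T, B2->F, B3->F, B4->T; hits B1=F, B2=T, B2=F, B3=F, B4=T
test 2 (k=13, x=4) fires B1->F, B2->T, B2->T, B2->T, B2->T, B2->F, B3->F, B4->T; hits B1=F, B2=T, B2=F, B3=F, B4=T
test 3 (k=3, x=1) fires B1->F, B2->T, B2->T, B2->T, B2->T, B2->T, B2->T, B2->T, B2->F, B3->F, B4->F; hits B1=F, B2=T, B2=F, B3=F, B4=F
test 4 (k=5, x=2) fires B1->F, B2->T, B2->T, B2->T, B2->T, B2->T, B2->T, B2->F, B3->F, B4->F; hits B1=F, B2=T, B2=F, B3=F, B4=F
test 5 (k=10, x=3) fires B1->F, B2->T, B2->T, B2->T, B2->T, B2->T, B2->F, B3->F, B4->T; hits B1=F, B2=T, B2=F, B3=F, B4=T
test 6 (k=6, x=4) fires B1->F, B2->T, B2->T, B2->T, B2->T, B2->T, B2->T, B2->F, B3->F, B4->F; hits B1=F, B2=T, B2=F, B3=F, B4=F
test 7 (k=10, x=4) fires B1->F, B2->T, B2->T, B2->T, B2->T, B2->T, B2->F, B3->F, B4->T; hits B1=F, B2=T, B2=F, B3=F, B4=T
test 8 (k=15, x=1) fires B1->T, B1->F, B2->T, B2->T, B2->T, B2->T, B2->F, B3->F, B4->T; hits B1=T, B1=F, B2=T, B2=F, B3=F, B4=T
test 9 (k=12, x=3) fires B1->F, B2->T, B2->T, B2->T, B2->T, B2->F, B3->F, B4->T; hits B1=F, B2=T, B2=F, B3=F, B4=T
test 10 (k=8, x=3) fires B1->F, B2->T, B2->T, B2->T, B2->T, B2->T, B2->F, B3->T; hits B1=F, B2=T, B2=F, B3=T
union over all inputs: B1=T, B1=F, B2=T, B2=F, B3=T, B3=F, B4=T, B4=F (8 outcomes)
no size-1 subset reaches all 8 outcomes (best union: 6/8)
no size-2 subset reaches all 8 outcomes (best union: 7/8)
size 3: inputs {3, 8, 10} cover all 8 outcomes, and no lexicographically smaller subset of this size does
Answer: 3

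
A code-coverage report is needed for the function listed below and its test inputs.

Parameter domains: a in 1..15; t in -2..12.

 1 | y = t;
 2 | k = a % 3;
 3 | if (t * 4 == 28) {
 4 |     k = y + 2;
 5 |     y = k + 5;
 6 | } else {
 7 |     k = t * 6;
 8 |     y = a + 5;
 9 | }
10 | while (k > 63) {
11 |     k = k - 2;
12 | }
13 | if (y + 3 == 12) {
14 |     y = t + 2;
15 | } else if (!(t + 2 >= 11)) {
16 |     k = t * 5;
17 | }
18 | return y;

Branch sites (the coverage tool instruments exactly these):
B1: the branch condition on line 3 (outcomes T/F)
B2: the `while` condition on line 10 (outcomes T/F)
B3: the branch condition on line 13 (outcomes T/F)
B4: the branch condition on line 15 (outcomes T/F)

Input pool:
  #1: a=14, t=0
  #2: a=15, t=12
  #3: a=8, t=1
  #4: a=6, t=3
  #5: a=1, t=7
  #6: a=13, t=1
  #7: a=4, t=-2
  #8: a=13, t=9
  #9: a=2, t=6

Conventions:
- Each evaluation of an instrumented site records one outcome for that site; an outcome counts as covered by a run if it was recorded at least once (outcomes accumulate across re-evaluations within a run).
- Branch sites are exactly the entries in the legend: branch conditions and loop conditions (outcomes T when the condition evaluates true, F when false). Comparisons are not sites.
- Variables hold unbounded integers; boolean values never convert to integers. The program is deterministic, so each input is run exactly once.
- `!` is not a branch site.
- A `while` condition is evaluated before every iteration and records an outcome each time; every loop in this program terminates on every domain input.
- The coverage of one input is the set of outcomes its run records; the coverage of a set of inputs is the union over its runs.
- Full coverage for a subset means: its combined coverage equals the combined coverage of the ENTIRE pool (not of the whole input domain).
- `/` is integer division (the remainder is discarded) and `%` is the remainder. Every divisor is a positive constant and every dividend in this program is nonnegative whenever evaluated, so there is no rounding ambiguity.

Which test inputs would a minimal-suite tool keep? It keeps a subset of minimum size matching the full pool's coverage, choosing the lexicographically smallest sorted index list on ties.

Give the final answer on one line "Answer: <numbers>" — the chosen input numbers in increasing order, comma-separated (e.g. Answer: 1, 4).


#1 (a=14, t=0) -> covered: B1=F, B2=F, B3=F, B4=T
#2 (a=15, t=12) -> covered: B1=F, B2=T, B2=F, B3=F, B4=F
#3 (a=8, t=1) -> covered: B1=F, B2=F, B3=F, B4=T
#4 (a=6, t=3) -> covered: B1=F, B2=F, B3=F, B4=T
#5 (a=1, t=7) -> covered: B1=T, B2=F, B3=F, B4=T
#6 (a=13, t=1) -> covered: B1=F, B2=F, B3=F, B4=T
#7 (a=4, t=-2) -> covered: B1=F, B2=F, B3=T
#8 (a=13, t=9) -> covered: B1=F, B2=F, B3=F, B4=F
#9 (a=2, t=6) -> covered: B1=F, B2=F, B3=F, B4=T
pool-wide coverage (8 outcomes): B1=T, B1=F, B2=T, B2=F, B3=T, B3=F, B4=T, B4=F
checked all size-1 subsets: none covers 8 outcomes (max 5/8)
checked all size-2 subsets: none covers 8 outcomes (max 7/8)
size 3: inputs {2, 5, 7} cover all 8 outcomes, and no lexicographically smaller subset of this size does
Answer: 2, 5, 7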